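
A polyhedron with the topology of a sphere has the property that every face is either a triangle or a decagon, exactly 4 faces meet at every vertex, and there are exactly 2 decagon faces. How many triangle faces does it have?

20

Let x be the number of triangles; then F = 2 + x.
Edge–face incidences: 2E = 10·2 + 3·x = 20 + 3x.
Every vertex has degree 4, so 4V = 2E.
Euler: V − E + F = 2 ⇒ (2E)/4 − E + (2 + x) = 2.
Multiply by 8: 2·(2E) − 4·(2E) + 8·(2 + x) = 16, i.e. 16 + 8x − 2·(20 + 3x) = 16.
Collecting terms: 2x − 24 = 16, so 2x = 40, so x = 20.
Then 2E = 20 + 3·20 = 80, so E = 40, V = 2E/4 = 20, F = 2 + 20 = 22.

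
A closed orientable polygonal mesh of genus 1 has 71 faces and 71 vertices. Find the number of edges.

For a closed orientable surface of genus 1, χ = 2 − 2·1 = 0.
E = V + F − (0) = 71 + 71 − (0) = 142.

142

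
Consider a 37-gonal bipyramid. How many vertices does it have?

A bipyramid over an n-gon has 2n triangular faces and n + 2 vertices: V = 37 + 2 = 39, E = 3·37 = 111, F = 2·37 = 74.

39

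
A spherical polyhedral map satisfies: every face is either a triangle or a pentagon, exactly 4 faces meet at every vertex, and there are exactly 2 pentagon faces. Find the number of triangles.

10

Let x be the number of triangles; then F = 2 + x.
Edge–face incidences: 2E = 5·2 + 3·x = 10 + 3x.
Every vertex has degree 4, so 4V = 2E.
Euler: V − E + F = 2 ⇒ (2E)/4 − E + (2 + x) = 2.
Multiply by 8: 2·(2E) − 4·(2E) + 8·(2 + x) = 16, i.e. 16 + 8x − 2·(10 + 3x) = 16.
Collecting terms: 2x − 4 = 16, so 2x = 20, so x = 10.
Then 2E = 10 + 3·10 = 40, so E = 20, V = 2E/4 = 10, F = 2 + 10 = 12.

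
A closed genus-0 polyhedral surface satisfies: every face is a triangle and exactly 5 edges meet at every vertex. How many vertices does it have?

12

Each face has 3 edges and each edge borders two faces, so 2E = 3F.
Each vertex has degree 5, so 5V = 2E and hence V = 3F/5.
Euler: V − E + F = 2 ⇒ (3F/5) − (3F/2) + F = 2.
Multiply by 10: (6 − 15 + 10)F = 20, i.e. 1F = 20.
So F = 20, E = 3·20/2 = 30, V = 3·20/5 = 12.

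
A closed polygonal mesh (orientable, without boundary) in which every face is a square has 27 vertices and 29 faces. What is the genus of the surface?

Every face is a square, so 2E = 4·29 = 116, giving E = 58.
χ = V − E + F = 27 − 58 + 29 = -2.
For a closed orientable surface χ = 2 − 2g, so g = (2 − (-2))/2 = 2.

2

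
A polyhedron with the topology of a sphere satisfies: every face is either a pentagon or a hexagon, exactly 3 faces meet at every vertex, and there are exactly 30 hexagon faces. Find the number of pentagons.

Let x be the number of pentagons; then F = 30 + x.
Edge–face incidences: 2E = 6·30 + 5·x = 180 + 5x.
Every vertex has degree 3, so 3V = 2E.
Euler: V − E + F = 2 ⇒ (2E)/3 − E + (30 + x) = 2.
Multiply by 6: 2·(2E) − 3·(2E) + 6·(30 + x) = 12, i.e. 180 + 6x − (180 + 5x) = 12.
Collecting terms: x = 12.
Then 2E = 180 + 5·12 = 240, so E = 120, V = 2E/3 = 80, F = 30 + 12 = 42.

12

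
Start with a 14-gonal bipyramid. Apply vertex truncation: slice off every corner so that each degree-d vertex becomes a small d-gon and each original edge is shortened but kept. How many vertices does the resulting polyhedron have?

The base solid has V = 16, E = 42, F = 28.
Truncation replaces each original edge-end by a new vertex, so V′ = 2E = 84.
Each original edge survives, and each old vertex of degree d contributes d new edges; summing degrees gives Σd = 2E, so E′ = E + 2E = 3E = 126.
Each original face survives and each original vertex becomes one new face: F′ = F + V = 44.

84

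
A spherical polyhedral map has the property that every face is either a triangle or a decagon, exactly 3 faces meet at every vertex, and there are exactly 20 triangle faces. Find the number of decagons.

12

Let x be the number of decagons; then F = 20 + x.
Edge–face incidences: 2E = 3·20 + 10·x = 60 + 10x.
Every vertex has degree 3, so 3V = 2E.
Euler: V − E + F = 2 ⇒ (2E)/3 − E + (20 + x) = 2.
Multiply by 6: 2·(2E) − 3·(2E) + 6·(20 + x) = 12, i.e. 120 + 6x − (60 + 10x) = 12.
Collecting terms: −4x + 60 = 12, so −4x = −48, so x = 12.
Then 2E = 60 + 10·12 = 180, so E = 90, V = 2E/3 = 60, F = 20 + 12 = 32.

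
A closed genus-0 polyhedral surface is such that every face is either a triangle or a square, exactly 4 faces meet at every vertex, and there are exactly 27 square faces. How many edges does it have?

66

Let x be the number of triangles; then F = 27 + x.
Edge–face incidences: 2E = 4·27 + 3·x = 108 + 3x.
Every vertex has degree 4, so 4V = 2E.
Euler: V − E + F = 2 ⇒ (2E)/4 − E + (27 + x) = 2.
Multiply by 8: 2·(2E) − 4·(2E) + 8·(27 + x) = 16, i.e. 216 + 8x − 2·(108 + 3x) = 16.
Collecting terms: 2x = 16, so x = 8.
Then 2E = 108 + 3·8 = 132, so E = 66, V = 2E/4 = 33, F = 27 + 8 = 35.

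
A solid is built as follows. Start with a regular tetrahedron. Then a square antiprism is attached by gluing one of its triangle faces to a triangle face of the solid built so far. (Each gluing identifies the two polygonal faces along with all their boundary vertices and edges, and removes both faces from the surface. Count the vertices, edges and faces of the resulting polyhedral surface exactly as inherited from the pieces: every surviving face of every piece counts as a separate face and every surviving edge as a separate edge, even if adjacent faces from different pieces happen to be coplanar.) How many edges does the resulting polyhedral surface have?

A regular tetrahedron: V=4, E=6, F=4.
Attach a square antiprism (V=8, E=16, F=10) along a 3-gon: merge 3 vertices and 3 edges, delete both glued faces → V=9, E=19, F=12.
Check: V − E + F = 9 − 19 + 12 = 2.

19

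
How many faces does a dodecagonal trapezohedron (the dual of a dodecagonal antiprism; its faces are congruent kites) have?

24

The n-trapezohedron (dual of the n-antiprism) has V = 2·12 + 2 = 26, E = 4·12 = 48, F = 2·12 = 24.
Check: V − E + F = 26 − 48 + 24 = 2.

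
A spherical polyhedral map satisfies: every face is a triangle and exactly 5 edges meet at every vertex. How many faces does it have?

20

Each face has 3 edges and each edge borders two faces, so 2E = 3F.
Each vertex has degree 5, so 5V = 2E and hence V = 3F/5.
Euler: V − E + F = 2 ⇒ (3F/5) − (3F/2) + F = 2.
Multiply by 10: (6 − 15 + 10)F = 20, i.e. 1F = 20.
So F = 20, E = 3·20/2 = 30, V = 3·20/5 = 12.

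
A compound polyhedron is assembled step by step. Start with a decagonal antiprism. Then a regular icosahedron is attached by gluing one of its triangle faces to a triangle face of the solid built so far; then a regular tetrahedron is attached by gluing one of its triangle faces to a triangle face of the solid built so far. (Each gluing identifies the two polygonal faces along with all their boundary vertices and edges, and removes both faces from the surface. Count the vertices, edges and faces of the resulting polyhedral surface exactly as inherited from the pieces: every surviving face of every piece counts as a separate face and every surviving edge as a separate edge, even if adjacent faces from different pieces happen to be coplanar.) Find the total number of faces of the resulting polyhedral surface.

A decagonal antiprism: V=20, E=40, F=22.
Attach a regular icosahedron (V=12, E=30, F=20) along a 3-gon: merge 3 vertices and 3 edges, delete both glued faces → V=29, E=67, F=40.
Attach a regular tetrahedron (V=4, E=6, F=4) along a 3-gon: merge 3 vertices and 3 edges, delete both glued faces → V=30, E=70, F=42.
Check: V − E + F = 30 − 70 + 42 = 2.

42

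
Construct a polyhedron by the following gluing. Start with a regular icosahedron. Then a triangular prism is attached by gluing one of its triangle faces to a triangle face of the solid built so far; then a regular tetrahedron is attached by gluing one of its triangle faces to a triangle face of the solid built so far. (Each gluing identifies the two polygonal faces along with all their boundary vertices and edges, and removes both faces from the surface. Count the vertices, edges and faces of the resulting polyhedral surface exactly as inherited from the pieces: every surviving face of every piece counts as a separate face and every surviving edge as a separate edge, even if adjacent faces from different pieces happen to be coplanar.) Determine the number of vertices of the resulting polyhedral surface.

16

A regular icosahedron: V=12, E=30, F=20.
Attach a triangular prism (V=6, E=9, F=5) along a 3-gon: merge 3 vertices and 3 edges, delete both glued faces → V=15, E=36, F=23.
Attach a regular tetrahedron (V=4, E=6, F=4) along a 3-gon: merge 3 vertices and 3 edges, delete both glued faces → V=16, E=39, F=25.
Check: V − E + F = 16 − 39 + 25 = 2.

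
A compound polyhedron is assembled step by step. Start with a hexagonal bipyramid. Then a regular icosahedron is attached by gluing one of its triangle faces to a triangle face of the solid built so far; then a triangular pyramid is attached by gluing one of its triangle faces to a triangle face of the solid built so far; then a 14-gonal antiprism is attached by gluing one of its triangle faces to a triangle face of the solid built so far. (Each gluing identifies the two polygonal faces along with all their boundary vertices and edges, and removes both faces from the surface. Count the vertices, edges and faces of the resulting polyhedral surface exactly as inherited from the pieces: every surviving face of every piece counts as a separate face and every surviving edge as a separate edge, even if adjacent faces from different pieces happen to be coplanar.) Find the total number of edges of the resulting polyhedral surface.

101

A hexagonal bipyramid: V=8, E=18, F=12.
Attach a regular icosahedron (V=12, E=30, F=20) along a 3-gon: merge 3 vertices and 3 edges, delete both glued faces → V=17, E=45, F=30.
Attach a triangular pyramid (V=4, E=6, F=4) along a 3-gon: merge 3 vertices and 3 edges, delete both glued faces → V=18, E=48, F=32.
Attach a 14-gonal antiprism (V=28, E=56, F=30) along a 3-gon: merge 3 vertices and 3 edges, delete both glued faces → V=43, E=101, F=60.
Check: V − E + F = 43 − 101 + 60 = 2.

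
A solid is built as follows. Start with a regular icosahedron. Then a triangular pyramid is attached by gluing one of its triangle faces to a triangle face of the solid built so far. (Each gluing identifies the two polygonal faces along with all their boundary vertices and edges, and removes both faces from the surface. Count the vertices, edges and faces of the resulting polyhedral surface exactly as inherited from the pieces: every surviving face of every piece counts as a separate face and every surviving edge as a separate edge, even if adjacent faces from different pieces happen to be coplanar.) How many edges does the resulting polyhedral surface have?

33

A regular icosahedron: V=12, E=30, F=20.
Attach a triangular pyramid (V=4, E=6, F=4) along a 3-gon: merge 3 vertices and 3 edges, delete both glued faces → V=13, E=33, F=22.
Check: V − E + F = 13 − 33 + 22 = 2.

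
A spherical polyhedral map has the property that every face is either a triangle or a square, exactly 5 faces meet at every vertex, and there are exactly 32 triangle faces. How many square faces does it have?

6

Let x be the number of squares; then F = 32 + x.
Edge–face incidences: 2E = 3·32 + 4·x = 96 + 4x.
Every vertex has degree 5, so 5V = 2E.
Euler: V − E + F = 2 ⇒ (2E)/5 − E + (32 + x) = 2.
Multiply by 10: 2·(2E) − 5·(2E) + 10·(32 + x) = 20, i.e. 320 + 10x − 3·(96 + 4x) = 20.
Collecting terms: −2x + 32 = 20, so −2x = −12, so x = 6.
Then 2E = 96 + 4·6 = 120, so E = 60, V = 2E/5 = 24, F = 32 + 6 = 38.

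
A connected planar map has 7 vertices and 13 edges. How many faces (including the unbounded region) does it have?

8

Euler's formula for a connected plane graph: V − E + F = 2, so F = 2 − 7 + 13 = 8.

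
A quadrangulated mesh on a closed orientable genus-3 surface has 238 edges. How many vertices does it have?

χ = 2 − 2·3 = -4, and every face is a square so 4F = 2E.
F = 2E/4 = 119. Then V = -4 + E − F = -4 + 238 − 119 = 115.

115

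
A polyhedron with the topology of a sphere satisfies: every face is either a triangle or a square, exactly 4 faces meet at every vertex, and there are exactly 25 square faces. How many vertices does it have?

Let x be the number of triangles; then F = 25 + x.
Edge–face incidences: 2E = 4·25 + 3·x = 100 + 3x.
Every vertex has degree 4, so 4V = 2E.
Euler: V − E + F = 2 ⇒ (2E)/4 − E + (25 + x) = 2.
Multiply by 8: 2·(2E) − 4·(2E) + 8·(25 + x) = 16, i.e. 200 + 8x − 2·(100 + 3x) = 16.
Collecting terms: 2x = 16, so x = 8.
Then 2E = 100 + 3·8 = 124, so E = 62, V = 2E/4 = 31, F = 25 + 8 = 33.

31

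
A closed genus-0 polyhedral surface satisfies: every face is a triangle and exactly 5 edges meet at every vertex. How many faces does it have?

20

Each face has 3 edges and each edge borders two faces, so 2E = 3F.
Each vertex has degree 5, so 5V = 2E and hence V = 3F/5.
Euler: V − E + F = 2 ⇒ (3F/5) − (3F/2) + F = 2.
Multiply by 10: (6 − 15 + 10)F = 20, i.e. 1F = 20.
So F = 20, E = 3·20/2 = 30, V = 3·20/5 = 12.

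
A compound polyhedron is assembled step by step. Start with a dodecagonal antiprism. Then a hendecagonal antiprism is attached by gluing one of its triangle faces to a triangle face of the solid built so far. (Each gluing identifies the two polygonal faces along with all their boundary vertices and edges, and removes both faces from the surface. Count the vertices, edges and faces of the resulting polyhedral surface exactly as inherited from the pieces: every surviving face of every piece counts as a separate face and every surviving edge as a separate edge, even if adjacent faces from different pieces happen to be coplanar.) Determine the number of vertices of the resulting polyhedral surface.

A dodecagonal antiprism: V=24, E=48, F=26.
Attach a hendecagonal antiprism (V=22, E=44, F=24) along a 3-gon: merge 3 vertices and 3 edges, delete both glued faces → V=43, E=89, F=48.
Check: V − E + F = 43 − 89 + 48 = 2.

43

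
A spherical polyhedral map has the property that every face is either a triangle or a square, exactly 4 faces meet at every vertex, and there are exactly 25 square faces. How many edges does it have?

62

Let x be the number of triangles; then F = 25 + x.
Edge–face incidences: 2E = 4·25 + 3·x = 100 + 3x.
Every vertex has degree 4, so 4V = 2E.
Euler: V − E + F = 2 ⇒ (2E)/4 − E + (25 + x) = 2.
Multiply by 8: 2·(2E) − 4·(2E) + 8·(25 + x) = 16, i.e. 200 + 8x − 2·(100 + 3x) = 16.
Collecting terms: 2x = 16, so x = 8.
Then 2E = 100 + 3·8 = 124, so E = 62, V = 2E/4 = 31, F = 25 + 8 = 33.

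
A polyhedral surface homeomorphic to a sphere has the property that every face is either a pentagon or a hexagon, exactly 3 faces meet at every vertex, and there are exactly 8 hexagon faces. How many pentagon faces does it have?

Let x be the number of pentagons; then F = 8 + x.
Edge–face incidences: 2E = 6·8 + 5·x = 48 + 5x.
Every vertex has degree 3, so 3V = 2E.
Euler: V − E + F = 2 ⇒ (2E)/3 − E + (8 + x) = 2.
Multiply by 6: 2·(2E) − 3·(2E) + 6·(8 + x) = 12, i.e. 48 + 6x − (48 + 5x) = 12.
Collecting terms: x = 12.
Then 2E = 48 + 5·12 = 108, so E = 54, V = 2E/3 = 36, F = 8 + 12 = 20.

12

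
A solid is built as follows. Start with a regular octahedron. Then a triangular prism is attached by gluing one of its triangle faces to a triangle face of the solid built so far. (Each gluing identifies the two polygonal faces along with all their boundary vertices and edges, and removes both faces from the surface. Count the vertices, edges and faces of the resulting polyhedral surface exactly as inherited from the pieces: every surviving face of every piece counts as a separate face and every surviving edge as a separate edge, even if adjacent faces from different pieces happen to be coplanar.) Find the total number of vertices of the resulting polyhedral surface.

A regular octahedron: V=6, E=12, F=8.
Attach a triangular prism (V=6, E=9, F=5) along a 3-gon: merge 3 vertices and 3 edges, delete both glued faces → V=9, E=18, F=11.
Check: V − E + F = 9 − 18 + 11 = 2.

9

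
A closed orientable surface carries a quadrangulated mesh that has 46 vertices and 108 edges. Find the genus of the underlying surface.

Every face is a square and each edge borders two faces, so 4F = 2·108, giving F = 54.
χ = V − E + F = 46 − 108 + 54 = -8.
For a closed orientable surface χ = 2 − 2g, so g = (2 − (-8))/2 = 5.

5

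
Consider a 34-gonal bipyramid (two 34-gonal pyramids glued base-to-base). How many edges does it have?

102

A bipyramid over an n-gon has 2n triangular faces and n + 2 vertices: V = 34 + 2 = 36, E = 3·34 = 102, F = 2·34 = 68.
Check: V − E + F = 36 − 102 + 68 = 2.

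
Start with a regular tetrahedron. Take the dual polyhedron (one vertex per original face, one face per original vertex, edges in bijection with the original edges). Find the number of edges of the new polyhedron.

The base solid has V = 4, E = 6, F = 4.
The dual swaps V and F and preserves E: V′ = F = 4, E′ = E = 6, F′ = V = 4.

6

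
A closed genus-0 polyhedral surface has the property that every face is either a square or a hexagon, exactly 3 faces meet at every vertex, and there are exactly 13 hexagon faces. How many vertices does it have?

Let x be the number of squares; then F = 13 + x.
Edge–face incidences: 2E = 6·13 + 4·x = 78 + 4x.
Every vertex has degree 3, so 3V = 2E.
Euler: V − E + F = 2 ⇒ (2E)/3 − E + (13 + x) = 2.
Multiply by 6: 2·(2E) − 3·(2E) + 6·(13 + x) = 12, i.e. 78 + 6x − (78 + 4x) = 12.
Collecting terms: 2x = 12, so x = 6.
Then 2E = 78 + 4·6 = 102, so E = 51, V = 2E/3 = 34, F = 13 + 6 = 19.

34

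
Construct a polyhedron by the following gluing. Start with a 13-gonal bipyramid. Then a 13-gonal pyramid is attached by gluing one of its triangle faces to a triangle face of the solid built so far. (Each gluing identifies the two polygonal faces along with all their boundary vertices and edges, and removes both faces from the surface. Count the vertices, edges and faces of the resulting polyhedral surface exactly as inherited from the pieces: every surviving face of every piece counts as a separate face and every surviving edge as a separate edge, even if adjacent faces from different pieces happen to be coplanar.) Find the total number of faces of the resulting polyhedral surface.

A 13-gonal bipyramid: V=15, E=39, F=26.
Attach a 13-gonal pyramid (V=14, E=26, F=14) along a 3-gon: merge 3 vertices and 3 edges, delete both glued faces → V=26, E=62, F=38.
Check: V − E + F = 26 − 62 + 38 = 2.

38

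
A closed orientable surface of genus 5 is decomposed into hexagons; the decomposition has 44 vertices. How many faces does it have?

χ = 2 − 2·5 = -8, and every face is a hexagon so 6F = 2E.
V − E + F = -8 with E = 6F/2 gives 44 − (6/2 − 1)·F = -8, so F = 26 and E = 78.

26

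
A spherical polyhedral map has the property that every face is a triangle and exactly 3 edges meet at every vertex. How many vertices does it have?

4

Each face has 3 edges and each edge borders two faces, so 2E = 3F.
Each vertex has degree 3, so 3V = 2E and hence V = 3F/3.
Euler: V − E + F = 2 ⇒ (3F/3) − (3F/2) + F = 2.
Multiply by 6: (6 − 9 + 6)F = 12, i.e. 3F = 12.
So F = 4, E = 3·4/2 = 6, V = 3·4/3 = 4.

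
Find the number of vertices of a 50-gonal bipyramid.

52

A bipyramid over an n-gon has 2n triangular faces and n + 2 vertices: V = 50 + 2 = 52, E = 3·50 = 150, F = 2·50 = 100.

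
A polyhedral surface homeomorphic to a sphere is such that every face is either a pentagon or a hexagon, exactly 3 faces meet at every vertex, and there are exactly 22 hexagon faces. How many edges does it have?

96

Let x be the number of pentagons; then F = 22 + x.
Edge–face incidences: 2E = 6·22 + 5·x = 132 + 5x.
Every vertex has degree 3, so 3V = 2E.
Euler: V − E + F = 2 ⇒ (2E)/3 − E + (22 + x) = 2.
Multiply by 6: 2·(2E) − 3·(2E) + 6·(22 + x) = 12, i.e. 132 + 6x − (132 + 5x) = 12.
Collecting terms: x = 12.
Then 2E = 132 + 5·12 = 192, so E = 96, V = 2E/3 = 64, F = 22 + 12 = 34.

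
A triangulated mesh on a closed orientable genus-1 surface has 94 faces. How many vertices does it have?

47

χ = 2 − 2·1 = 0, and every face is a triangle so 3F = 2E.
E = 3·94/2 = 141. Then V = 0 + E − F = 0 + 141 − 94 = 47.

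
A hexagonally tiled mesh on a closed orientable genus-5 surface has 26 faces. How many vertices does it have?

44

χ = 2 − 2·5 = -8, and every face is a hexagon so 6F = 2E.
E = 6·26/2 = 78. Then V = -8 + E − F = -8 + 78 − 26 = 44.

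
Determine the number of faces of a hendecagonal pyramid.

A pyramid on an n-gon base has one n-gon and n triangles: V = 11 + 1 = 12, E = 2·11 = 22, F = 11 + 1 = 12.

12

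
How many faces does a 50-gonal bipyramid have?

100

A bipyramid over an n-gon has 2n triangular faces and n + 2 vertices: V = 50 + 2 = 52, E = 3·50 = 150, F = 2·50 = 100.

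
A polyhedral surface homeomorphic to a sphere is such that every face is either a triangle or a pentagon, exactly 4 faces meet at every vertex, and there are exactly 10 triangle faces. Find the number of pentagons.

2

Let x be the number of pentagons; then F = 10 + x.
Edge–face incidences: 2E = 3·10 + 5·x = 30 + 5x.
Every vertex has degree 4, so 4V = 2E.
Euler: V − E + F = 2 ⇒ (2E)/4 − E + (10 + x) = 2.
Multiply by 8: 2·(2E) − 4·(2E) + 8·(10 + x) = 16, i.e. 80 + 8x − 2·(30 + 5x) = 16.
Collecting terms: −2x + 20 = 16, so −2x = −4, so x = 2.
Then 2E = 30 + 5·2 = 40, so E = 20, V = 2E/4 = 10, F = 10 + 2 = 12.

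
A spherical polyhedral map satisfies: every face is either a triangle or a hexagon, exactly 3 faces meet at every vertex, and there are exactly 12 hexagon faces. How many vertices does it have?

28

Let x be the number of triangles; then F = 12 + x.
Edge–face incidences: 2E = 6·12 + 3·x = 72 + 3x.
Every vertex has degree 3, so 3V = 2E.
Euler: V − E + F = 2 ⇒ (2E)/3 − E + (12 + x) = 2.
Multiply by 6: 2·(2E) − 3·(2E) + 6·(12 + x) = 12, i.e. 72 + 6x − (72 + 3x) = 12.
Collecting terms: 3x = 12, so x = 4.
Then 2E = 72 + 3·4 = 84, so E = 42, V = 2E/3 = 28, F = 12 + 4 = 16.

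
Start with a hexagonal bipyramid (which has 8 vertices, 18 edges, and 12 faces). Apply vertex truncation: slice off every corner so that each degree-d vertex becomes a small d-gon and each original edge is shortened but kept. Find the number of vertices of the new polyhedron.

36

Truncation replaces each original edge-end by a new vertex, so V′ = 2E = 36.
Each original edge survives, and each old vertex of degree d contributes d new edges; summing degrees gives Σd = 2E, so E′ = E + 2E = 3E = 54.
Each original face survives and each original vertex becomes one new face: F′ = F + V = 20.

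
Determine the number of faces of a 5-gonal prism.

7

A prism on an n-gon has two n-gon bases and n rectangular sides: V = 2·5 = 10, E = 3·5 = 15, F = 5 + 2 = 7.
Check: V − E + F = 10 − 15 + 7 = 2.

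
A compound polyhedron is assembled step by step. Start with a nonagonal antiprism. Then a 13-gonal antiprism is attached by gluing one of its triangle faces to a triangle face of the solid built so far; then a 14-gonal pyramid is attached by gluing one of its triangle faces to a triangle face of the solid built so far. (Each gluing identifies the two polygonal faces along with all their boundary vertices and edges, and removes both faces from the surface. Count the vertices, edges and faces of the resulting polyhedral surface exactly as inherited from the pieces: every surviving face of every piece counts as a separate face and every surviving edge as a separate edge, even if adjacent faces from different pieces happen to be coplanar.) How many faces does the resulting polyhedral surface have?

A nonagonal antiprism: V=18, E=36, F=20.
Attach a 13-gonal antiprism (V=26, E=52, F=28) along a 3-gon: merge 3 vertices and 3 edges, delete both glued faces → V=41, E=85, F=46.
Attach a 14-gonal pyramid (V=15, E=28, F=15) along a 3-gon: merge 3 vertices and 3 edges, delete both glued faces → V=53, E=110, F=59.
Check: V − E + F = 53 − 110 + 59 = 2.

59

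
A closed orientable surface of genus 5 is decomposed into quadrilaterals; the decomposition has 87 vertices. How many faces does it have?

χ = 2 − 2·5 = -8, and every face is a square so 4F = 2E.
V − E + F = -8 with E = 4F/2 gives 87 − (4/2 − 1)·F = -8, so F = 95 and E = 190.

95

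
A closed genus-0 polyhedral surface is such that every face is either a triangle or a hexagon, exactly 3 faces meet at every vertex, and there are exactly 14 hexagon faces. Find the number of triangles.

Let x be the number of triangles; then F = 14 + x.
Edge–face incidences: 2E = 6·14 + 3·x = 84 + 3x.
Every vertex has degree 3, so 3V = 2E.
Euler: V − E + F = 2 ⇒ (2E)/3 − E + (14 + x) = 2.
Multiply by 6: 2·(2E) − 3·(2E) + 6·(14 + x) = 12, i.e. 84 + 6x − (84 + 3x) = 12.
Collecting terms: 3x = 12, so x = 4.
Then 2E = 84 + 3·4 = 96, so E = 48, V = 2E/3 = 32, F = 14 + 4 = 18.

4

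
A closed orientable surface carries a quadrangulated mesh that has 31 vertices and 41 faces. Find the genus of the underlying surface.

Every face is a square, so 2E = 4·41 = 164, giving E = 82.
χ = V − E + F = 31 − 82 + 41 = -10.
For a closed orientable surface χ = 2 − 2g, so g = (2 − (-10))/2 = 6.

6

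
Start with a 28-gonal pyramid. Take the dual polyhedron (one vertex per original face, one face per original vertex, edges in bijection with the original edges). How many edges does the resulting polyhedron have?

The base solid has V = 29, E = 56, F = 29.
The dual swaps V and F and preserves E: V′ = F = 29, E′ = E = 56, F′ = V = 29.

56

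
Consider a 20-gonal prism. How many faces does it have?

A prism on an n-gon has two n-gon bases and n rectangular sides: V = 2·20 = 40, E = 3·20 = 60, F = 20 + 2 = 22.
Check: V − E + F = 40 − 60 + 22 = 2.

22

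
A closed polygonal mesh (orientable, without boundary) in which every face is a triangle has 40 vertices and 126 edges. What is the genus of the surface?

2

Every face is a triangle and each edge borders two faces, so 3F = 2·126, giving F = 84.
χ = V − E + F = 40 − 126 + 84 = -2.
For a closed orientable surface χ = 2 − 2g, so g = (2 − (-2))/2 = 2.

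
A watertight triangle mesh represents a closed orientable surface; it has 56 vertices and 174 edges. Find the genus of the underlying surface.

2

Every face is a triangle and each edge borders two faces, so 3F = 2·174, giving F = 116.
χ = V − E + F = 56 − 174 + 116 = -2.
For a closed orientable surface χ = 2 − 2g, so g = (2 − (-2))/2 = 2.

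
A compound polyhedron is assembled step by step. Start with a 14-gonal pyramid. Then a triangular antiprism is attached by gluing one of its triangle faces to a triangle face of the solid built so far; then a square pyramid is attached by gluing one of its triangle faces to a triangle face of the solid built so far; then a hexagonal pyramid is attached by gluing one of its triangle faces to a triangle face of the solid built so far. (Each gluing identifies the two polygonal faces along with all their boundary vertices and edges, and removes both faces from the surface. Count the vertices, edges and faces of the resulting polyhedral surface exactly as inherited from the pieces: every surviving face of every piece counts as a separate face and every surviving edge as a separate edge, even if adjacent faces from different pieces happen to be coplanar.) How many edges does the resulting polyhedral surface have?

A 14-gonal pyramid: V=15, E=28, F=15.
Attach a triangular antiprism (V=6, E=12, F=8) along a 3-gon: merge 3 vertices and 3 edges, delete both glued faces → V=18, E=37, F=21.
Attach a square pyramid (V=5, E=8, F=5) along a 3-gon: merge 3 vertices and 3 edges, delete both glued faces → V=20, E=42, F=24.
Attach a hexagonal pyramid (V=7, E=12, F=7) along a 3-gon: merge 3 vertices and 3 edges, delete both glued faces → V=24, E=51, F=29.
Check: V − E + F = 24 − 51 + 29 = 2.

51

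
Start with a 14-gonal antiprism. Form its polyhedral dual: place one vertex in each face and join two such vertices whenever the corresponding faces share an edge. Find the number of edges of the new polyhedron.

56

The base solid has V = 28, E = 56, F = 30.
The dual swaps V and F and preserves E: V′ = F = 30, E′ = E = 56, F′ = V = 28.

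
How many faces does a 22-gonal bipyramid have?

A bipyramid over an n-gon has 2n triangular faces and n + 2 vertices: V = 22 + 2 = 24, E = 3·22 = 66, F = 2·22 = 44.

44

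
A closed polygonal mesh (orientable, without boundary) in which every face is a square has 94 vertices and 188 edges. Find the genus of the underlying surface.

Every face is a square and each edge borders two faces, so 4F = 2·188, giving F = 94.
χ = V − E + F = 94 − 188 + 94 = 0.
For a closed orientable surface χ = 2 − 2g, so g = (2 − (0))/2 = 1.

1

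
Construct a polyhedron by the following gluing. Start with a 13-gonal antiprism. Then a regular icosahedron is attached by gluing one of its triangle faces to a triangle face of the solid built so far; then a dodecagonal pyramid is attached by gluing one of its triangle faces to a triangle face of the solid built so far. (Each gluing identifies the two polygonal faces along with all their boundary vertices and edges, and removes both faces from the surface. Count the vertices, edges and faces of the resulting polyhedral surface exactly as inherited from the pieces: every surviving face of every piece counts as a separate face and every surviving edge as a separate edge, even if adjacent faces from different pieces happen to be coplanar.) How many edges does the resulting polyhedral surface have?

100

A 13-gonal antiprism: V=26, E=52, F=28.
Attach a regular icosahedron (V=12, E=30, F=20) along a 3-gon: merge 3 vertices and 3 edges, delete both glued faces → V=35, E=79, F=46.
Attach a dodecagonal pyramid (V=13, E=24, F=13) along a 3-gon: merge 3 vertices and 3 edges, delete both glued faces → V=45, E=100, F=57.
Check: V − E + F = 45 − 100 + 57 = 2.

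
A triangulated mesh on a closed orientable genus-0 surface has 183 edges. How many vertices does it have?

χ = 2 − 2·0 = 2, and every face is a triangle so 3F = 2E.
F = 2E/3 = 122. Then V = 2 + E − F = 2 + 183 − 122 = 63.

63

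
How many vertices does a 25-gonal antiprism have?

An antiprism on an n-gon has two n-gon caps and 2n triangles: V = 2·25 = 50, E = 4·25 = 100, F = 2·25 + 2 = 52.

50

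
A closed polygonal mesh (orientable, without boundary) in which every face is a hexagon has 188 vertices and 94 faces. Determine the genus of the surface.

1

Every face is a hexagon, so 2E = 6·94 = 564, giving E = 282.
χ = V − E + F = 188 − 282 + 94 = 0.
For a closed orientable surface χ = 2 − 2g, so g = (2 − (0))/2 = 1.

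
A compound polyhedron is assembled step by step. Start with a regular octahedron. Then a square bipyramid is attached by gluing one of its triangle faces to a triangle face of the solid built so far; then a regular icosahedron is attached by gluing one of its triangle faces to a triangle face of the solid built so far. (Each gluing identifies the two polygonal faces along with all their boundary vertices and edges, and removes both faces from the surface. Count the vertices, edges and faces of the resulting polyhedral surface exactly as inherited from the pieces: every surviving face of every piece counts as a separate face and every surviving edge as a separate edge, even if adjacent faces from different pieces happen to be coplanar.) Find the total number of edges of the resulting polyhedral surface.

A regular octahedron: V=6, E=12, F=8.
Attach a square bipyramid (V=6, E=12, F=8) along a 3-gon: merge 3 vertices and 3 edges, delete both glued faces → V=9, E=21, F=14.
Attach a regular icosahedron (V=12, E=30, F=20) along a 3-gon: merge 3 vertices and 3 edges, delete both glued faces → V=18, E=48, F=32.
Check: V − E + F = 18 − 48 + 32 = 2.

48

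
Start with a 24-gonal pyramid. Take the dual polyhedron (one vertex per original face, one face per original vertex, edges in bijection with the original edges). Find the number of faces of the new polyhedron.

25

The base solid has V = 25, E = 48, F = 25.
The dual swaps V and F and preserves E: V′ = F = 25, E′ = E = 48, F′ = V = 25.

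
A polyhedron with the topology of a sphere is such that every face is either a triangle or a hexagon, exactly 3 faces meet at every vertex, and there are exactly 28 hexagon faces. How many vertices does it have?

Let x be the number of triangles; then F = 28 + x.
Edge–face incidences: 2E = 6·28 + 3·x = 168 + 3x.
Every vertex has degree 3, so 3V = 2E.
Euler: V − E + F = 2 ⇒ (2E)/3 − E + (28 + x) = 2.
Multiply by 6: 2·(2E) − 3·(2E) + 6·(28 + x) = 12, i.e. 168 + 6x − (168 + 3x) = 12.
Collecting terms: 3x = 12, so x = 4.
Then 2E = 168 + 3·4 = 180, so E = 90, V = 2E/3 = 60, F = 28 + 4 = 32.

60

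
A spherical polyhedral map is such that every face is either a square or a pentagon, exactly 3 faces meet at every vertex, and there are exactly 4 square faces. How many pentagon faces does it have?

Let x be the number of pentagons; then F = 4 + x.
Edge–face incidences: 2E = 4·4 + 5·x = 16 + 5x.
Every vertex has degree 3, so 3V = 2E.
Euler: V − E + F = 2 ⇒ (2E)/3 − E + (4 + x) = 2.
Multiply by 6: 2·(2E) − 3·(2E) + 6·(4 + x) = 12, i.e. 24 + 6x − (16 + 5x) = 12.
Collecting terms: x + 8 = 12, so x = 4.
Then 2E = 16 + 5·4 = 36, so E = 18, V = 2E/3 = 12, F = 4 + 4 = 8.

4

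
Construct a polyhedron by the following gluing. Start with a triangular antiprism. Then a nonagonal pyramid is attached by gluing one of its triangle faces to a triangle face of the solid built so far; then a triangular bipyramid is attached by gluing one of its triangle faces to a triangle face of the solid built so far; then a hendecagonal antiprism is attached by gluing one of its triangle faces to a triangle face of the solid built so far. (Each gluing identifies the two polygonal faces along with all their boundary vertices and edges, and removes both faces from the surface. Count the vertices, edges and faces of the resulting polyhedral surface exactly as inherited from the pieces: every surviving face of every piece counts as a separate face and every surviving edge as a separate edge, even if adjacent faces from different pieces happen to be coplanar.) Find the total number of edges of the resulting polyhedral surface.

A triangular antiprism: V=6, E=12, F=8.
Attach a nonagonal pyramid (V=10, E=18, F=10) along a 3-gon: merge 3 vertices and 3 edges, delete both glued faces → V=13, E=27, F=16.
Attach a triangular bipyramid (V=5, E=9, F=6) along a 3-gon: merge 3 vertices and 3 edges, delete both glued faces → V=15, E=33, F=20.
Attach a hendecagonal antiprism (V=22, E=44, F=24) along a 3-gon: merge 3 vertices and 3 edges, delete both glued faces → V=34, E=74, F=42.
Check: V − E + F = 34 − 74 + 42 = 2.

74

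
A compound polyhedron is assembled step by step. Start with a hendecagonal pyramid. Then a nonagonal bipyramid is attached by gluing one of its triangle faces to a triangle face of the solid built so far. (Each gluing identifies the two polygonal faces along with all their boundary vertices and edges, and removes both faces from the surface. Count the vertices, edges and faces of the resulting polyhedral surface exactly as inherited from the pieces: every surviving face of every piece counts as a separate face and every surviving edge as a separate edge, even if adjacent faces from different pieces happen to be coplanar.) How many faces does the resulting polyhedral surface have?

A hendecagonal pyramid: V=12, E=22, F=12.
Attach a nonagonal bipyramid (V=11, E=27, F=18) along a 3-gon: merge 3 vertices and 3 edges, delete both glued faces → V=20, E=46, F=28.
Check: V − E + F = 20 − 46 + 28 = 2.

28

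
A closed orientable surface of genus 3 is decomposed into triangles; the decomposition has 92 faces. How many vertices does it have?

42

χ = 2 − 2·3 = -4, and every face is a triangle so 3F = 2E.
E = 3·92/2 = 138. Then V = -4 + E − F = -4 + 138 − 92 = 42.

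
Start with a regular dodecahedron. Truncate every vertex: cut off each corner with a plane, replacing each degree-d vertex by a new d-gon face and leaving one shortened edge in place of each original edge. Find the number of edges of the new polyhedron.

90

The base solid has V = 20, E = 30, F = 12.
Truncation replaces each original edge-end by a new vertex, so V′ = 2E = 60.
Each original edge survives, and each old vertex of degree d contributes d new edges; summing degrees gives Σd = 2E, so E′ = E + 2E = 3E = 90.
Each original face survives and each original vertex becomes one new face: F′ = F + V = 32.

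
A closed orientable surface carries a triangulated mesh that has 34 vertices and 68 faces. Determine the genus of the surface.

Every face is a triangle, so 2E = 3·68 = 204, giving E = 102.
χ = V − E + F = 34 − 102 + 68 = 0.
For a closed orientable surface χ = 2 − 2g, so g = (2 − (0))/2 = 1.

1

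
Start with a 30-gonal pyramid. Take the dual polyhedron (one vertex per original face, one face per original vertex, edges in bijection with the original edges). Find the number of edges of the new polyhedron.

The base solid has V = 31, E = 60, F = 31.
The dual swaps V and F and preserves E: V′ = F = 31, E′ = E = 60, F′ = V = 31.

60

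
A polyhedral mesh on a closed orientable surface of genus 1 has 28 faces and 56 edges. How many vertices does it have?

For a closed orientable surface of genus 1, χ = 2 − 2·1 = 0.
V = 0 + E − F = 0 + 56 − 28 = 28.

28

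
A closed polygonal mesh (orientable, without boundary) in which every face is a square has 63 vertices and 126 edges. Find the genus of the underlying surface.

1

Every face is a square and each edge borders two faces, so 4F = 2·126, giving F = 63.
χ = V − E + F = 63 − 126 + 63 = 0.
For a closed orientable surface χ = 2 − 2g, so g = (2 − (0))/2 = 1.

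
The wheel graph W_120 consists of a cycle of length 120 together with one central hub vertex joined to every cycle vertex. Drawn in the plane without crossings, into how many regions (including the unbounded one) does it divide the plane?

W_120 has V = 120 + 1 = 121 vertices and E = 2·120 = 240 edges.
By Euler's formula F = 2 − V + E = 2 − 121 + 240 = 121.

121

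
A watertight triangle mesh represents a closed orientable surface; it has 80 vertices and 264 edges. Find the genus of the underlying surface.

Every face is a triangle and each edge borders two faces, so 3F = 2·264, giving F = 176.
χ = V − E + F = 80 − 264 + 176 = -8.
For a closed orientable surface χ = 2 − 2g, so g = (2 − (-8))/2 = 5.

5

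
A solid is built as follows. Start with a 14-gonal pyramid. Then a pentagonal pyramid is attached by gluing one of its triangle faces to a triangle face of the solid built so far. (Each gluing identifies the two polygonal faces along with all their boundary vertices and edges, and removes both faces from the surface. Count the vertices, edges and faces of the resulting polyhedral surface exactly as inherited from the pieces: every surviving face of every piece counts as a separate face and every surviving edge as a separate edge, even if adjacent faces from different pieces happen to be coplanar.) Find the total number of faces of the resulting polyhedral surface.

A 14-gonal pyramid: V=15, E=28, F=15.
Attach a pentagonal pyramid (V=6, E=10, F=6) along a 3-gon: merge 3 vertices and 3 edges, delete both glued faces → V=18, E=35, F=19.
Check: V − E + F = 18 − 35 + 19 = 2.

19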